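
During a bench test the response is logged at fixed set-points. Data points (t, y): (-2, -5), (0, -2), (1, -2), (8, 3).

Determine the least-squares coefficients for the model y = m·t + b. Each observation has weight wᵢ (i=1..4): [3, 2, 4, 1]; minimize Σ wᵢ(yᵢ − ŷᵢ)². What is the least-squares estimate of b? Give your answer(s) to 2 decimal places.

b = -2.87

Entries of XᵀWX: Σwᵢ·t·t = 80, Σwᵢ·t = 6, Σwᵢ·1 = 10.
And Σwᵢ·t·y = 46, Σwᵢ·y = -24.
XᵀWX·[m, b]ᵀ = XᵀWy becomes [[80, 6]; [6, 10]]·[m, b]ᵀ = [46, -24]ᵀ.
Eliminating b: 10·(row 1) − 6·(row 2) gives 764·m = 10·46 − 6·(-24) = 604, so m = 151/191.
Then b = ((-24) − 6·(151/191))/10 = -549/191.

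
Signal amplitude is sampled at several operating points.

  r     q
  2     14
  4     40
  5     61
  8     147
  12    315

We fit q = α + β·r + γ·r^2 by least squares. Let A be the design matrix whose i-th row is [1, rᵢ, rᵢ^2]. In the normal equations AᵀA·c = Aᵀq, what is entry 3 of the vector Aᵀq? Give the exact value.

56989

Entry 3 ↔ basis r^2, so (Aᵀq)_{3} = Σᵢ (r^2)·qᵢ = (4)·(14) + (16)·(40) + (25)·(61) + (64)·(147) + (144)·(315) = 56989.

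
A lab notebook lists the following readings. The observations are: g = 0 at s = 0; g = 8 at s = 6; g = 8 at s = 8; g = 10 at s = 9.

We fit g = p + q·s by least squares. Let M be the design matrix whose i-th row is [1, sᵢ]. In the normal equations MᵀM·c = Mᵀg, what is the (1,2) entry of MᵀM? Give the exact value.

23

Row 1 ↔ basis 1, column 2 ↔ basis s, so (MᵀM)_{1,2} = Σᵢ s = (1)·(0) + (1)·(6) + (1)·(8) + (1)·(9) = 23.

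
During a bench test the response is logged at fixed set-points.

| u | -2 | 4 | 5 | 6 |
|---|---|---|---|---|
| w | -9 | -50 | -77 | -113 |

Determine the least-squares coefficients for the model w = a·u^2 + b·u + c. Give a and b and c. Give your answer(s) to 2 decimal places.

Compute the Gram sums: Σu^2·u^2 = 2193, Σu^2·u = 397, Σu^2 = 81, Σu·u = 81, Σu = 13, Σ1 = 4.
Moment sums: Σu^2·w = -6829, Σu·w = -1245, Σw = -249.
Normal equations: [[2193, 397, 81]; [397, 81, 13]; [81, 13, 4]]·[a, b, c]ᵀ = [-6829, -1245, -249]ᵀ.
Inverting the 3×3 Gram matrix, [a, b, c]ᵀ = [-2191/706, -1883/3530, 4108/1765]ᵀ.

a = -3.10, b = -0.53, c = 2.33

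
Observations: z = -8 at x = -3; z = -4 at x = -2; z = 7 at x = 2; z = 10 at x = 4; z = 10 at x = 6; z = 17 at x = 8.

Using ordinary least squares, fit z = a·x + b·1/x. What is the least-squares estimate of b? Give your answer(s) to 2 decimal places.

b = 3.89

With design matrix M, MᵀM = [[133, 6]; [6, 413/576]] and Mᵀz = [282, 347/24]ᵀ.
det = 133·(413/576) − 6² = 34193/576.
a = (282·(413/576) − 6·(347/24))/(34193/576) = 66498/34193; b = (133·(347/24) − 6·282)/(34193/576) = 133032/34193.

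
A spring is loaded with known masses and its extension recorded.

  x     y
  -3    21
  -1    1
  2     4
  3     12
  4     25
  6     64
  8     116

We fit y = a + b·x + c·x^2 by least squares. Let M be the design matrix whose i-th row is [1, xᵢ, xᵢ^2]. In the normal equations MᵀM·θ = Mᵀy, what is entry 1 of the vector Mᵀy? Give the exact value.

243

Entry 1 ↔ basis 1, so (Mᵀy)_{1} = Σᵢ yᵢ = (1)·(21) + (1)·(1) + (1)·(4) + (1)·(12) + (1)·(25) + (1)·(64) + (1)·(116) = 243.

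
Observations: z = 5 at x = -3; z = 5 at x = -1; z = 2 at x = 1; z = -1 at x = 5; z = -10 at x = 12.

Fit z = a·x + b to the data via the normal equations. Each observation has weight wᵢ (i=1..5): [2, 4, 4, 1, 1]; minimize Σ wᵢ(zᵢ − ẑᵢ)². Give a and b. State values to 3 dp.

a = -1.037, b = 3.201

Setting ∂/∂a … = 0 gives: 195·a + 11·b = -167;  11·a + 12·b = 27.
Δ = 195·12 − 11² = 2219.
a = ((-167)·12 − 11·27)/2219 = -2301/2219; b = (195·27 − 11·(-167))/2219 = 7102/2219.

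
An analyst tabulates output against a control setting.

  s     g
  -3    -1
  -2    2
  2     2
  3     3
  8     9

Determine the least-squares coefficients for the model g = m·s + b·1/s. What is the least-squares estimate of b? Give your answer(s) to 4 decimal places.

Entries of XᵀX: Σs·s = 90, Σs·1/s = 5, Σ1/s·1/s = 425/576.
Moment sums: Σs·g = 84, Σ1/s·g = 59/24.
det = 90·(425/576) − 5² = 1325/32.
m = (84·(425/576) − 5·(59/24))/(1325/32) = 6/5; b = (90·(59/24) − 5·84)/(1325/32) = -24/5.

b = -4.8000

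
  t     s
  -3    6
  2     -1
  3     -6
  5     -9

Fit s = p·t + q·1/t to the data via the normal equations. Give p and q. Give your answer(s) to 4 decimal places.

XᵀX·[p, q]ᵀ = Xᵀs reads: 47·p + 4·q = -83;  4·p + (461/900)·q = -63/10.
(Σt·t = 47, Σt·1/t = 4, Σ1/t·1/t = 461/900, Σt·s = -83, Σ1/t·s = -63/10.)
Eliminating q: (461/900)·(row 1) − 4·(row 2) gives (7267/900)·p = (461/900)·(-83) − 4·(-63/10) = -15583/900, so p = -15583/7267.
Then q = ((-63/10) − 4·(-15583/7267))/(461/900) = 32310/7267.

p = -2.1444, q = 4.4461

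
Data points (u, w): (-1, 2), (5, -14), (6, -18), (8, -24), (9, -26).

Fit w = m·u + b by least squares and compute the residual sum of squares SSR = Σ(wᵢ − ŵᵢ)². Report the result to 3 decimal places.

SSR = 1.294

From the data, Σu·u = 207, Σu = 27, Σ1 = 5.
Moment sums: Σu·w = -606, Σw = -80.
Normal equations: [[207, 27]; [27, 5]]·[m, b]ᵀ = [-606, -80]ᵀ.
Eliminating b: 5·(row 1) − 27·(row 2) gives 306·m = 5·(-606) − 27·(-80) = -870, so m = -145/51.
Then b = ((-80) − 27·(-145/51))/5 = -11/17.
Residuals: -10/51, 44/51, -5/17, -31/51, 4/17; SSR = 22/17.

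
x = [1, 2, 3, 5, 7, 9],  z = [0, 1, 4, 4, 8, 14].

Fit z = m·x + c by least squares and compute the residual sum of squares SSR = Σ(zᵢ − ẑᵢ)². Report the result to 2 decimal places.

SSR = 9.63

The normal system AᵀA·[m, c]ᵀ = Aᵀz is [[169, 27]; [27, 6]]·[m, c]ᵀ = [216, 31]ᵀ.
Determinant 169·6 − 27² = 285.
m = (216·6 − 27·31)/285 = 153/95; c = (169·31 − 27·216)/285 = -593/285.
Residuals: 134/285, -8/57, 356/285, -562/285, -68/57, 452/285; SSR = 2744/285.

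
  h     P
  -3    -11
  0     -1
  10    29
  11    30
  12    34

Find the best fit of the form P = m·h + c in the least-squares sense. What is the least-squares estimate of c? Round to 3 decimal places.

c = -1.584

With design matrix M, MᵀM = [[374, 30]; [30, 5]] and MᵀP = [1061, 81]ᵀ.
Eliminating c: 5·(row 1) − 30·(row 2) gives 970·m = 5·1061 − 30·81 = 2875, so m = 575/194.
Then c = (81 − 30·(575/194))/5 = -768/485.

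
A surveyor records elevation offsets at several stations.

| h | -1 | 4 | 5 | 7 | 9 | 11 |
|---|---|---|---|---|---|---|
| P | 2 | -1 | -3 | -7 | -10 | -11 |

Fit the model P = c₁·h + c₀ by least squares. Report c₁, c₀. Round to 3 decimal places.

From the data, Σh·h = 293, Σh = 35, Σ1 = 6.
For MᵀP: Σh·P = -281, ΣP = -30.
So MᵀM·[c₁, c₀]ᵀ = MᵀP: [[293, 35]; [35, 6]]·[c₁, c₀]ᵀ = [-281, -30]ᵀ.
Δ = 293·6 − 35² = 533.
c₁ = ((-281)·6 − 35·(-30))/533 = -636/533; c₀ = (293·(-30) − 35·(-281))/533 = 1045/533.

c₁ = -1.193, c₀ = 1.961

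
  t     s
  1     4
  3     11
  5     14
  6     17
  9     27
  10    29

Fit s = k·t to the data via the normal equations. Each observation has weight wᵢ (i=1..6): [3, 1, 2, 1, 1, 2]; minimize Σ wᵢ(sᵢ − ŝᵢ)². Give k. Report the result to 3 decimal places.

The normal equations are: 379·k = 1110.
Hence k = 1110 / 379 ≈ 2.92876.

k = 2.929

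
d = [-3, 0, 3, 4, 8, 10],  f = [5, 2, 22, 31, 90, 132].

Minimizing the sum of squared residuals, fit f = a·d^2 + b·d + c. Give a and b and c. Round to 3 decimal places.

a = 1.008, b = 2.761, c = 3.603

Forming MᵀM = [[14514, 1576, 198]; [1576, 198, 22]; [198, 22, 6]] and Mᵀf = [19699, 2215, 282]ᵀ gives MᵀM·[a, b, c]ᵀ = Mᵀf.
Inverting the 3×3 Gram matrix, [a, b, c]ᵀ = [323393/320730, 59033/21382, 577763/160365]ᵀ.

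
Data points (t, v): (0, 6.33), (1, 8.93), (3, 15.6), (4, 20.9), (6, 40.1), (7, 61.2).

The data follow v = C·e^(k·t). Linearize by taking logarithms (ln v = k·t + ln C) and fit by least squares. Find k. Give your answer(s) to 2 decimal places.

Let Y = ln v. Fitting Y = k·t + ln C by least squares:
Sums: Σt = 21.0000, Σ(t)² = 111.0000, Σln v = 17.6273, Σt·ln v = 73.5375.
Normal system: [[111.0000, 21.0000]; [21.0000, 6]]·[k, ln C]ᵀ = [73.5375, 17.6273]ᵀ.
Slope k = (n·Σt·ln v − Σt·Σln v)/(n·Σ(t)² − (Σt)²) = (6·73.5375 − 21.0000·17.6273)/225.0000 = 0.31579; ln C = (Σln v − k·Σt)/n = 1.83261.

k = 0.32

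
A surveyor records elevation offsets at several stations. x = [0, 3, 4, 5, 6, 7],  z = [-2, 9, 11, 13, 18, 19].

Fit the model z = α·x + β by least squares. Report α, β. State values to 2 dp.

α = 3.04, β = -1.32

Sums needed: Σx·x = 135, Σx = 25, Σ1 = 6.
Moment sums: Σx·z = 377, Σz = 68.
MᵀM·[α, β]ᵀ = Mᵀz becomes [[135, 25]; [25, 6]]·[α, β]ᵀ = [377, 68]ᵀ.
Δ = 135·6 − 25² = 185.
α = (377·6 − 25·68)/185 = 562/185; β = (135·68 − 25·377)/185 = -49/37.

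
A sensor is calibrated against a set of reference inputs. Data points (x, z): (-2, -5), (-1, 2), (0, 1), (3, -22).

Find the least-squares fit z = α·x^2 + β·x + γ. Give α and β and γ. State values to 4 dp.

From the data, Σx^2·x^2 = 98, Σx^2·x = 18, Σx^2 = 14, Σx·x = 14, Σx = 0, Σ1 = 4.
Moment sums: Σx^2·z = -216, Σx·z = -58, Σz = -24.
So AᵀA·[α, β, γ]ᵀ = Aᵀz: [[98, 18, 14]; [18, 14, 0]; [14, 0, 4]]·[α, β, γ]ᵀ = [-216, -58, -24]ᵀ.
Inverting the 3×3 Gram matrix, [α, β, γ]ᵀ = [-402/181, -233/181, 321/181]ᵀ.

α = -2.2210, β = -1.2873, γ = 1.7735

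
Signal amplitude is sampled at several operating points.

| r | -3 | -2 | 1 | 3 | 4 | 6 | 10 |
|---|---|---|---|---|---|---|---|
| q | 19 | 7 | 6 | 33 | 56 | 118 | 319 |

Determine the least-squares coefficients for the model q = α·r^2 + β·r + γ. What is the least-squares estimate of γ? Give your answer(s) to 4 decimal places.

Entries of AᵀA: Σr^2·r^2 = 11731, Σr^2·r = 1273, Σr^2 = 175, Σr·r = 175, Σr = 19, Σ1 = 7.
For Aᵀq: Σr^2·q = 37546, Σr·q = 4156, Σq = 558.
AᵀA·[α, β, γ]ᵀ = Aᵀq becomes [[11731, 1273, 175]; [1273, 175, 19]; [175, 19, 7]]·[α, β, γ]ᵀ = [37546, 4156, 558]ᵀ.
Solving the 3×3 system (Gaussian elimination) gives α = 469327/158163, β = 350432/158163, γ = -25499/52721.

γ = -0.4837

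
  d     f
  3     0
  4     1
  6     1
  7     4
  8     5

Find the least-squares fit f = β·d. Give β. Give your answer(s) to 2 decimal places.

β = 0.45

The normal equations are: 174·β = 78.
(Σd·d = 174, Σd·f = 78.)
Hence β = 78 / 174 ≈ 0.448276.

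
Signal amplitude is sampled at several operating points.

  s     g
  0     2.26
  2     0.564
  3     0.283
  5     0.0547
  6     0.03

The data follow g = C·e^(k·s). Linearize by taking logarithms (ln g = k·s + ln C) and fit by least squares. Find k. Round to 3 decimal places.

Let Y = ln g. Fitting Y = k·s + ln C by least squares:
AᵀA = [[74.0000, 16.0000]; [16.0000, 5]], rhs = [-40.5011, -7.4321]ᵀ  (here Σs = 16.0000, Σ(s)² = 74.0000, Σln g = -7.4321, Σs·ln g = -40.5011).
Solving (det = 114.0000): k = -0.73326, ln C = 0.86003.

k = -0.733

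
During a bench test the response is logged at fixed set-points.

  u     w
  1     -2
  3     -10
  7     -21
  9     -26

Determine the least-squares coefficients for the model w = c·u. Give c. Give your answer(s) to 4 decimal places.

c = -2.9500

Normal-equation sums: Σu·u = 140.
And Σu·w = -413.
So XᵀX·[c]ᵀ = Xᵀw: [[140]]·[c]ᵀ = [-413]ᵀ.
Hence c = -413 / 140 ≈ -2.95.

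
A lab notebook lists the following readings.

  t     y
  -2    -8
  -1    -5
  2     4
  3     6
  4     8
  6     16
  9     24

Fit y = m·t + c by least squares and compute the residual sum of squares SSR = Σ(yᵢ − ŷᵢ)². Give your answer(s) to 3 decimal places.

SSR = 2.987

The normal system AᵀA·[m, c]ᵀ = Aᵀy is [[151, 21]; [21, 7]]·[m, c]ᵀ = [391, 45]ᵀ.
Δ = 151·7 − 21² = 616.
m = (391·7 − 21·45)/616 = 32/11; c = (151·45 − 21·391)/616 = -177/77.
Residuals: 9/77, 16/77, 37/77, -3/7, -103/77, 65/77, 9/77; SSR = 230/77.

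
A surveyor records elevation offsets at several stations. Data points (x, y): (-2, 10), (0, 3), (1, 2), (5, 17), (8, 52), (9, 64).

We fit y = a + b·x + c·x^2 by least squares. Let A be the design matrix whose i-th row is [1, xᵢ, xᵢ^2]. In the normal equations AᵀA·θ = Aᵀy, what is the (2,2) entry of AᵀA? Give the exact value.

Row 2 ↔ basis x, column 2 ↔ basis x, so (AᵀA)_{2,2} = Σᵢ (x)·(x) = (-2)·(-2) + (0)·(0) + (1)·(1) + (5)·(5) + (8)·(8) + (9)·(9) = 175.

175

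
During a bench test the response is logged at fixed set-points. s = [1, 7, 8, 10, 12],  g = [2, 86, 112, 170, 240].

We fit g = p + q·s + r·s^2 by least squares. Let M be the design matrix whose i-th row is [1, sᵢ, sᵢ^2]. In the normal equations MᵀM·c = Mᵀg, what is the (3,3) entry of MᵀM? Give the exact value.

37234

Row 3 ↔ basis s^2, column 3 ↔ basis s^2, so (MᵀM)_{3,3} = Σᵢ (s^2)·(s^2) = (1)·(1) + (49)·(49) + (64)·(64) + (100)·(100) + (144)·(144) = 37234.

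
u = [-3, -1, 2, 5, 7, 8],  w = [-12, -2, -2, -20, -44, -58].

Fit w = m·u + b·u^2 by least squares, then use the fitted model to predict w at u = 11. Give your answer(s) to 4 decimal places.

The normal system AᵀA·[m, b]ᵀ = Aᵀw is [[152, 960]; [960, 7220]]·[m, b]ᵀ = [-838, -6486]ᵀ.
Eliminating b: 7220·(row 1) − 960·(row 2) gives 175840·m = 7220·(-838) − 960·(-6486) = 176200, so m = 4405/4396.
Then b = ((-6486) − 960·(4405/4396))/7220 = -11337/10990.
At u = 11: ŵ = (4405/4396)·(11) + (-11337/10990)·(121) = -2501279/21980.

ŵ = -113.7980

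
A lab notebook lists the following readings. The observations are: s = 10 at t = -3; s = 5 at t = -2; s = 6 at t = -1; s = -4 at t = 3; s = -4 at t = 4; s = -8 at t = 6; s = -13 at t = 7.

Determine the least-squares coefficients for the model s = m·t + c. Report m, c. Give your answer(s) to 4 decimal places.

Entries of AᵀA: Σt·t = 124, Σt = 14, Σ1 = 7.
For Aᵀs: Σt·s = -213, Σs = -8.
det = 124·7 − 14² = 672.
m = ((-213)·7 − 14·(-8))/672 = -197/96; c = (124·(-8) − 14·(-213))/672 = 995/336.

m = -2.0521, c = 2.9613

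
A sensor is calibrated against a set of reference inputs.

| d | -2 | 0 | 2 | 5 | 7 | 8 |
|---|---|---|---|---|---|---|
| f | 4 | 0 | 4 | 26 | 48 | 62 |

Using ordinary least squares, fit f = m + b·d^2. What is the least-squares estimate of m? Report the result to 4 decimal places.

m = 0.3649

Sums needed: Σ1 = 6, Σd^2 = 146, Σd^2·d^2 = 7154.
Moment sums: Σf = 144, Σd^2·f = 7002.
Δ = 6·7154 − 146² = 21608.
m = (144·7154 − 146·7002)/21608 = 27/74; b = (6·7002 − 146·144)/21608 = 5247/5402.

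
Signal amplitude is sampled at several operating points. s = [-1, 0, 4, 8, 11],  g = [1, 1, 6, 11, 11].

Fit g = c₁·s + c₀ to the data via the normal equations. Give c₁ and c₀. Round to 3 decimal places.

From the data, Σs·s = 202, Σs = 22, Σ1 = 5.
Moment sums: Σs·g = 232, Σg = 30.
Normal equations: [[202, 22]; [22, 5]]·[c₁, c₀]ᵀ = [232, 30]ᵀ.
Determinant 202·5 − 22² = 526.
c₁ = (232·5 − 22·30)/526 = 250/263; c₀ = (202·30 − 22·232)/526 = 478/263.

c₁ = 0.951, c₀ = 1.817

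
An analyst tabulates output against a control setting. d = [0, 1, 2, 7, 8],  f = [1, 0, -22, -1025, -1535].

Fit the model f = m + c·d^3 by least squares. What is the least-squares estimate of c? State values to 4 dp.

Entries of AᵀA: Σ1 = 5, Σd^3 = 864, Σd^3·d^3 = 379858.
And Σf = -2581, Σd^3·f = -1137671.
So AᵀA·[m, c]ᵀ = Aᵀf: [[5, 864]; [864, 379858]]·[m, c]ᵀ = [-2581, -1137671]ᵀ.
Determinant 5·379858 − 864² = 1152794.
m = ((-2581)·379858 − 864·(-1137671))/1152794 = 1267123/576397; c = (5·(-1137671) − 864·(-2581))/1152794 = -3458371/1152794.

c = -3.0000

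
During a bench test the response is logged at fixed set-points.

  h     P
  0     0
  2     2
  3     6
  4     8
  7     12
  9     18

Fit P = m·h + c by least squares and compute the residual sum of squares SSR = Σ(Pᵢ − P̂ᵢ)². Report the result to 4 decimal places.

The normal equations are: 159·m + 25·c = 300;  25·m + 6·c = 46.
Determinant 159·6 − 25² = 329.
m = (300·6 − 25·46)/329 = 650/329; c = (159·46 − 25·300)/329 = -186/329.
Residuals: 186/329, -456/329, 30/47, 218/329, -416/329, 258/329; SSR = 1744/329.

SSR = 5.3009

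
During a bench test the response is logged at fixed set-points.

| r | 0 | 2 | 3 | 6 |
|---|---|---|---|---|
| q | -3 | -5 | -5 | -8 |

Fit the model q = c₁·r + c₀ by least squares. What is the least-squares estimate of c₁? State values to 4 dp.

c₁ = -0.8133

Compute the Gram sums: Σr·r = 49, Σr = 11, Σ1 = 4.
Right-hand side: Σr·q = -73, Σq = -21.
So AᵀA·[c₁, c₀]ᵀ = Aᵀq: [[49, 11]; [11, 4]]·[c₁, c₀]ᵀ = [-73, -21]ᵀ.
Eliminating c₀: 4·(row 1) − 11·(row 2) gives 75·c₁ = 4·(-73) − 11·(-21) = -61, so c₁ = -61/75.
Then c₀ = ((-21) − 11·(-61/75))/4 = -226/75.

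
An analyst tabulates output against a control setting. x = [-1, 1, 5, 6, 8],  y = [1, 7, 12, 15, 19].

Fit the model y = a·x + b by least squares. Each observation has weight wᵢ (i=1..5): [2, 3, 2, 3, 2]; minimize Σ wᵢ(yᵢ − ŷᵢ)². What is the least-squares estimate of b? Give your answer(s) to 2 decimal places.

b = 3.92

From the data, Σwᵢ·x·x = 291, Σwᵢ·x = 45, Σwᵢ·1 = 12.
And Σwᵢ·x·y = 713, Σwᵢ·y = 130.
AᵀWA·[a, b]ᵀ = AᵀWy becomes [[291, 45]; [45, 12]]·[a, b]ᵀ = [713, 130]ᵀ.
Eliminating b: 12·(row 1) − 45·(row 2) gives 1467·a = 12·713 − 45·130 = 2706, so a = 902/489.
Then b = (130 − 45·(902/489))/12 = 1915/489.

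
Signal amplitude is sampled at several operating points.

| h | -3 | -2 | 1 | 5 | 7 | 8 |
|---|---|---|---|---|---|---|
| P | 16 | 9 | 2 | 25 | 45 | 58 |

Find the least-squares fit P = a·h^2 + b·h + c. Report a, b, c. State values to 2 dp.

a = 0.99, b = -0.98, c = 3.42

With design matrix X, XᵀX = [[7220, 946, 152]; [946, 152, 16]; [152, 16, 6]] and XᵀP = [6724, 840, 155]ᵀ.
Row-reducing yields a = 56368/57045, b = -56132/57045, c = 130239/38030.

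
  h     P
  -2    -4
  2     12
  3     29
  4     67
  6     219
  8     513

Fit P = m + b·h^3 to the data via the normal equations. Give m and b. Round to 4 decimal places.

Forming XᵀX = [[6, 819]; [819, 313753]] and XᵀP = [836, 315159]ᵀ gives XᵀX·[m, b]ᵀ = XᵀP.
Δ = 6·313753 − 819² = 1211757.
m = (836·313753 − 819·315159)/1211757 = 4182287/1211757; b = (6·315159 − 819·836)/1211757 = 402090/403919.

m = 3.4514, b = 0.9955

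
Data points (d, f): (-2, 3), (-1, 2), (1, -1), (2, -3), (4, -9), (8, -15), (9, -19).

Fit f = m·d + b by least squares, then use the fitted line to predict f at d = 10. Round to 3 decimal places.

f̂ = -20.000

The normal system XᵀX·[m, b]ᵀ = Xᵀf is [[171, 21]; [21, 7]]·[m, b]ᵀ = [-342, -42]ᵀ.
Δ = 171·7 − 21² = 756.
m = ((-342)·7 − 21·(-42))/756 = -2; b = (171·(-42) − 21·(-342))/756 = 0.
At d = 10: f̂ = (-2)·(10) + (0)·(1) = -20.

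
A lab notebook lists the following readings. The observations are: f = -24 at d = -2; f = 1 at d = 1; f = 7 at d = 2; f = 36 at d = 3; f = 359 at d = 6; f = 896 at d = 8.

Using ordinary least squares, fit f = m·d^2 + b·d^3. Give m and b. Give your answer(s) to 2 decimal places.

m = -2.07, b = 2.01

With design matrix M, MᵀM = [[5506, 40788]; [40788, 309658]] and Mᵀf = [70525, 537517]ᵀ.
Eliminating b: 309658·(row 1) − 40788·(row 2) gives 41316004·m = 309658·70525 − 40788·537517 = -85612946, so m = -1861151/898174.
Then b = (537517 − 40788·(-1861151/898174))/309658 = 1804237/898174.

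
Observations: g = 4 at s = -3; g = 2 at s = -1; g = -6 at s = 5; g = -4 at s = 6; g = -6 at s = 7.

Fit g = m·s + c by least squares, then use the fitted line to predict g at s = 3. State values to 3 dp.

Compute the Gram sums: Σs·s = 120, Σs = 14, Σ1 = 5.
For Xᵀg: Σs·g = -110, Σg = -10.
XᵀX·[m, c]ᵀ = Xᵀg becomes [[120, 14]; [14, 5]]·[m, c]ᵀ = [-110, -10]ᵀ.
Eliminating c: 5·(row 1) − 14·(row 2) gives 404·m = 5·(-110) − 14·(-10) = -410, so m = -205/202.
Then c = ((-10) − 14·(-205/202))/5 = 85/101.
At s = 3: ĝ = (-205/202)·(3) + (85/101)·(1) = -445/202.

ĝ = -2.203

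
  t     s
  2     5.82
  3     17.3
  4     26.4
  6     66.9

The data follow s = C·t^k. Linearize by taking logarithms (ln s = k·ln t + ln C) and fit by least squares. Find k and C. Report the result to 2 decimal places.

k = 2.17, C = 1.38

Let Y = ln s. Fitting Y = k·ln t + ln C by least squares:
Σln t = 4.9698, Σ(ln t)² = 6.8196, Σln s = 12.0886, Σln t·ln s = 16.4216.
Equations: 6.8196·k + 4.9698·ln C = 16.4216;  4.9698·k + 4·ln C = 12.0886.
Solving (det = 2.5794): k = 2.17436, ln C = 0.32060, so C = exp(0.32060) = 1.37796.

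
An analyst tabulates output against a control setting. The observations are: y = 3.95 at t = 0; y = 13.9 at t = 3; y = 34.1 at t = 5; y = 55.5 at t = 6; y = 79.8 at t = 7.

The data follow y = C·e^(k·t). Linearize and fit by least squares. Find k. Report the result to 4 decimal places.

k = 0.4347

With ln yᵢ as the transformed response and tᵢ as the regressor:
Σt = 21.0000, Σ(t)² = 119.0000, Σln y = 15.9308, Σt·ln y = 80.2971.
Equations: 119.0000·k + 21.0000·ln C = 80.2971;  21.0000·k + 5·ln C = 15.9308.
Slope k = (n·Σt·ln y − Σt·Σln y)/(n·Σ(t)² − (Σt)²) = (5·80.2971 − 21.0000·15.9308)/154.0000 = 0.43467; ln C = (Σln y − k·Σt)/n = 1.36056.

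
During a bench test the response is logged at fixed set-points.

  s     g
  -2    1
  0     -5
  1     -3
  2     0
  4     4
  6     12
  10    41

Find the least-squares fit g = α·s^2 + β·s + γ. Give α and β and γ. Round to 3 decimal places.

Normal-equation sums: Σs^2·s^2 = 11585, Σs^2·s = 1281, Σs^2 = 161, Σs·s = 161, Σs = 21, Σ1 = 7.
Right-hand side: Σs^2·g = 4597, Σs·g = 493, Σg = 50.
Normal equations: [[11585, 1281, 161]; [1281, 161, 21]; [161, 21, 7]]·[α, β, γ]ᵀ = [4597, 493, 50]ᵀ.
Inverting the 3×3 Gram matrix, [α, β, γ]ᵀ = [327/692, -1685/4844, -464/173]ᵀ.

α = 0.473, β = -0.348, γ = -2.682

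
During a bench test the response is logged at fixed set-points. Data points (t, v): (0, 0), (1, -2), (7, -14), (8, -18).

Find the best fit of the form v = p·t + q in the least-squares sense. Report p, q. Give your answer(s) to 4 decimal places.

Normal-equation sums: Σt·t = 114, Σt = 16, Σ1 = 4.
For Xᵀv: Σt·v = -244, Σv = -34.
XᵀX·[p, q]ᵀ = Xᵀv becomes [[114, 16]; [16, 4]]·[p, q]ᵀ = [-244, -34]ᵀ.
Determinant 114·4 − 16² = 200.
p = ((-244)·4 − 16·(-34))/200 = -54/25; q = (114·(-34) − 16·(-244))/200 = 7/50.

p = -2.1600, q = 0.1400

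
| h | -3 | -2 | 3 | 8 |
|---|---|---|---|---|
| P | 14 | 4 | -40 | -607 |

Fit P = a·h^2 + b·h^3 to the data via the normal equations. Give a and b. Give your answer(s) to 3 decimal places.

AᵀA·[a, b]ᵀ = AᵀP reads: 4274·a + 32736·b = -39066;  32736·a + 263666·b = -312274.
(Σh^2·h^2 = 4274, Σh^2·h^3 = 32736, Σh^3·h^3 = 263666, Σh^2·P = -39066, Σh^3·P = -312274.)
det = 4274·263666 − 32736² = 55262788.
a = ((-39066)·263666 − 32736·(-312274))/55262788 = -19443573/13815697; b = (4274·(-312274) − 32736·(-39066))/55262788 = -13948625/13815697.

a = -1.407, b = -1.010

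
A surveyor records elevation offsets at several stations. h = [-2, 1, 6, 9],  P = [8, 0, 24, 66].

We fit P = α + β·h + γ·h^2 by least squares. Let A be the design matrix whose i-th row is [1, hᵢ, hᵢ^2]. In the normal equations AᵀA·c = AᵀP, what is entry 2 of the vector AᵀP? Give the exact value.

722

Entry 2 ↔ basis h, so (AᵀP)_{2} = Σᵢ (h)·Pᵢ = (-2)·(8) + (1)·(0) + (6)·(24) + (9)·(66) = 722.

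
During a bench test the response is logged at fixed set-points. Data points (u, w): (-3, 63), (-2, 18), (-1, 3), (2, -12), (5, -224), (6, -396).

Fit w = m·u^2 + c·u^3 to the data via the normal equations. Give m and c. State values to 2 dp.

m = 0.97, c = -1.99

With design matrix X, XᵀX = [[2035, 10657]; [10657, 63139]] and Xᵀw = [-19262, -115480]ᵀ.
Eliminating c: 63139·(row 1) − 10657·(row 2) gives 14916216·m = 63139·(-19262) − 10657·(-115480) = 14486942, so m = 7243471/7458108.
Then c = ((-115480) − 10657·(7243471/7458108))/63139 = -14863333/7458108.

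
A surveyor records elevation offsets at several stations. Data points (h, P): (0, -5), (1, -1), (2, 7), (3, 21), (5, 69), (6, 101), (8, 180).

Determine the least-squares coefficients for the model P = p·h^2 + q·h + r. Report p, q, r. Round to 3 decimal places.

Forming MᵀM = [[6115, 889, 139]; [889, 139, 25]; [139, 25, 7]] and MᵀP = [17097, 2467, 372]ᵀ gives MᵀM·[p, q, r]ᵀ = MᵀP.
Row-reducing yields p = 10447/3696, q = 2141/3696, r = -283/56.

p = 2.827, q = 0.579, r = -5.054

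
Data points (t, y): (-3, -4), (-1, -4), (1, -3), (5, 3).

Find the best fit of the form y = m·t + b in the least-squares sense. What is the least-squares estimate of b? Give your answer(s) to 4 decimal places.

Compute the Gram sums: Σt·t = 36, Σt = 2, Σ1 = 4.
For Aᵀy: Σt·y = 28, Σy = -8.
Normal equations: [[36, 2]; [2, 4]]·[m, b]ᵀ = [28, -8]ᵀ.
Determinant 36·4 − 2² = 140.
m = (28·4 − 2·(-8))/140 = 32/35; b = (36·(-8) − 2·28)/140 = -86/35.

b = -2.4571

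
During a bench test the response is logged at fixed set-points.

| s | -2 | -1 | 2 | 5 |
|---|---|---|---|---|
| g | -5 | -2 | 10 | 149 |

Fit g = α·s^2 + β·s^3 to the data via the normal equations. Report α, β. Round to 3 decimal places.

α = 0.662, β = 1.059

Setting ∂/∂α … = 0 gives: 658·α + 3124·β = 3743;  3124·α + 15754·β = 18747.
(Σs^2·s^2 = 658, Σs^2·s^3 = 3124, Σs^3·s^3 = 15754, Σs^2·g = 3743, Σs^3·g = 18747.)
Δ = 658·15754 − 3124² = 606756.
α = (3743·15754 − 3124·18747)/606756 = 200797/303378; β = (658·18747 − 3124·3743)/606756 = 321197/303378.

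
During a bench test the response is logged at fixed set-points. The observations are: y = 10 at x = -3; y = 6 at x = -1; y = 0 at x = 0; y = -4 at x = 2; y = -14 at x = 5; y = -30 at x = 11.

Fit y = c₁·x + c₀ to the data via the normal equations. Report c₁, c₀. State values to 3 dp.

Compute the Gram sums: Σx·x = 160, Σx = 14, Σ1 = 6.
Right-hand side: Σx·y = -444, Σy = -32.
AᵀA·[c₁, c₀]ᵀ = Aᵀy becomes [[160, 14]; [14, 6]]·[c₁, c₀]ᵀ = [-444, -32]ᵀ.
Eliminating c₀: 6·(row 1) − 14·(row 2) gives 764·c₁ = 6·(-444) − 14·(-32) = -2216, so c₁ = -554/191.
Then c₀ = ((-32) − 14·(-554/191))/6 = 274/191.

c₁ = -2.901, c₀ = 1.435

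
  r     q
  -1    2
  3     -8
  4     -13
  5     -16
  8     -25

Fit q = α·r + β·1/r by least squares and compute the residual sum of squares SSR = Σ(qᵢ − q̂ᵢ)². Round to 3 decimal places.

The normal system XᵀX·[α, β]ᵀ = Xᵀq is [[115, 5]; [5, 17701/14400]]·[α, β]ᵀ = [-358, -1709/120]ᵀ.
Eliminating β: (17701/14400)·(row 1) − 5·(row 2) gives (335123/2880)·α = (17701/14400)·(-358) − 5·(-1709/120) = -2655779/7200, so α = -5311558/1675615.
Then β = ((-1709/120) − 5·(-5311558/1675615))/(17701/14400) = 438360/335123.
Residuals: 231472/1675615, 1799154/1675615, -1084713/1675615, -138082/335123, 328114/1675615; SSR = 3014691/1675615.

SSR = 1.799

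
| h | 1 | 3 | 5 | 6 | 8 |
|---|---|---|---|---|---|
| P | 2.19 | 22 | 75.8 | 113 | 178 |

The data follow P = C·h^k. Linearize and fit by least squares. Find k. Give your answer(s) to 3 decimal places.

Taking logs, ln P = k·ln h + ln C, so regress ln P on ln h.
Sums: Σln h = 6.5793, Σ(ln h)² = 11.3317, Σln P = 18.1122, Σln h·ln P = 29.6072.
Normal system: [[11.3317, 6.5793]; [6.5793, 5]]·[k, ln C]ᵀ = [29.6072, 18.1122]ᵀ.
Solving (det = 13.3720): k = 2.15908, ln C = 0.78142.

k = 2.159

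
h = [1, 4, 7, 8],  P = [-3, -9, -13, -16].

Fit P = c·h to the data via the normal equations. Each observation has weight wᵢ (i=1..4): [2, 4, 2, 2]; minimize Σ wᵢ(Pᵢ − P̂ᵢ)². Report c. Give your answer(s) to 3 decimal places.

Compute the Gram sums: Σwᵢ·h·h = 292.
Moment sums: Σwᵢ·h·P = -588.
So AᵀWA·[c]ᵀ = AᵀWP: [[292]]·[c]ᵀ = [-588]ᵀ.
c = (-588)/292 = -2.0137.

c = -2.014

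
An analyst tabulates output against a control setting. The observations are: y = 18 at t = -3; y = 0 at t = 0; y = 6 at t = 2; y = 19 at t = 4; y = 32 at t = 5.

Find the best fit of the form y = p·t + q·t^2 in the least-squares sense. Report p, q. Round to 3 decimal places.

p = -1.237, q = 1.534

The normal equations are: 54·p + 170·q = 194;  170·p + 978·q = 1290.
Eliminating q: 978·(row 1) − 170·(row 2) gives 23912·p = 978·194 − 170·1290 = -29568, so p = -528/427.
Then q = (1290 − 170·(-528/427))/978 = 655/427.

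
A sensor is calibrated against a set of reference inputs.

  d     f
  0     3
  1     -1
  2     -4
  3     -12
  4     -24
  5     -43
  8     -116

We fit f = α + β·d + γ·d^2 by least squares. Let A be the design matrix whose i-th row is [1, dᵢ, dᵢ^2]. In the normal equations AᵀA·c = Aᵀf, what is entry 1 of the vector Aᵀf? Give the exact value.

-197

Entry 1 ↔ basis 1, so (Aᵀf)_{1} = Σᵢ fᵢ = (1)·(3) + (1)·(-1) + (1)·(-4) + (1)·(-12) + (1)·(-24) + (1)·(-43) + (1)·(-116) = -197.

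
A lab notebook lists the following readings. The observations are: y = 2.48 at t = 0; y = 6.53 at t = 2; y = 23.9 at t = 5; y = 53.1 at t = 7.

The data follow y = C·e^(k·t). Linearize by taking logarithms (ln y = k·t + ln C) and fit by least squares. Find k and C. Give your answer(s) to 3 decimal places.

k = 0.437, C = 2.595

Let Y = ln y. Fitting Y = k·t + ln C by least squares:
AᵀA = [[78.0000, 14.0000]; [14.0000, 4]], rhs = [47.4274, 9.9307]ᵀ  (here Σt = 14.0000, Σ(t)² = 78.0000, Σln y = 9.9307, Σt·ln y = 47.4274).
Solving (det = 116.0000): k = 0.43689, ln C = 0.95355, so C = exp(0.95355) = 2.59491.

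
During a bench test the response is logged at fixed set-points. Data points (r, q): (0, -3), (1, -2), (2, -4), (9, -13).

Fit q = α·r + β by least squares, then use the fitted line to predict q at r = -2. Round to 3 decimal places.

q̂ = 0.600

From the data, Σr·r = 86, Σr = 12, Σ1 = 4.
And Σr·q = -127, Σq = -22.
Normal equations: [[86, 12]; [12, 4]]·[α, β]ᵀ = [-127, -22]ᵀ.
Eliminating β: 4·(row 1) − 12·(row 2) gives 200·α = 4·(-127) − 12·(-22) = -244, so α = -61/50.
Then β = ((-22) − 12·(-61/50))/4 = -46/25.
At r = -2: q̂ = (-61/50)·(-2) + (-46/25)·(1) = 3/5.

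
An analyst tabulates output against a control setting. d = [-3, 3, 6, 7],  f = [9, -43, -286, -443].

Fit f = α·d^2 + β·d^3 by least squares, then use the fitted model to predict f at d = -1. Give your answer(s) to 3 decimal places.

f̂ = -0.882

The normal equations are: 3859·α + 24583·β = -32309;  24583·α + 165763·β = -215129.
(Σd^2·d^2 = 3859, Σd^2·d^3 = 24583, Σd^3·d^3 = 165763, Σd^2·f = -32309, Σd^3·f = -215129.)
Eliminating β: 165763·(row 1) − 24583·(row 2) gives 35355528·α = 165763·(-32309) − 24583·(-215129) = -67120560, so α = -71710/37773.
Then β = ((-215129) − 24583·(-71710/37773))/165763 = -499037/491049.
At d = -1: f̂ = (-71710/37773)·(1) + (-499037/491049)·(-1) = -433193/491049.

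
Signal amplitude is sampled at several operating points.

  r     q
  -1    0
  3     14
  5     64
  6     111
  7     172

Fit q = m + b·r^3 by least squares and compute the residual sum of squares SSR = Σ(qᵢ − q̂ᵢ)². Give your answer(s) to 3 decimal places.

Setting ∂/∂m … = 0 gives: 5·m + 710·b = 361;  710·m + 180660·b = 91350.
Determinant 5·180660 − 710² = 399200.
m = (361·180660 − 710·91350)/399200 = 4497/4990; b = (5·91350 − 710·361)/399200 = 5011/9980.
Residuals: -3983/9980, -4571/9980, 3351/9980, 1641/998, -11207/9980; SSR = 11094/2495.

SSR = 4.446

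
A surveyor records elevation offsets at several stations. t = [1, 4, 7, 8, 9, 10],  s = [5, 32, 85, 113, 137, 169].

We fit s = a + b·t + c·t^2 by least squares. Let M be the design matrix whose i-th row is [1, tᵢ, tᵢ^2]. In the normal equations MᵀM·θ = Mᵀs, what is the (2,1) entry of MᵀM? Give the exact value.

Row 2 ↔ basis t, column 1 ↔ basis 1, so (MᵀM)_{2,1} = Σᵢ t = (1)·(1) + (4)·(1) + (7)·(1) + (8)·(1) + (9)·(1) + (10)·(1) = 39.

39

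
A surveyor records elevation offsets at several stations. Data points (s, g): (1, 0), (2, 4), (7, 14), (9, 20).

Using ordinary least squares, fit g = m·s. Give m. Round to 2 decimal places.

With design matrix M, MᵀM = [[135]] and Mᵀg = [286]ᵀ.
Hence m = 286 / 135 ≈ 2.11852.

m = 2.12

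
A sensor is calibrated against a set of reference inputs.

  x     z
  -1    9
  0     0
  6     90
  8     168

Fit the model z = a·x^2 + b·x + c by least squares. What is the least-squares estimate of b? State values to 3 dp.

From the data, Σx^2·x^2 = 5393, Σx^2·x = 727, Σx^2 = 101, Σx·x = 101, Σx = 13, Σ1 = 4.
Right-hand side: Σx^2·z = 14001, Σx·z = 1875, Σz = 267.
So AᵀA·[a, b, c]ᵀ = Aᵀz: [[5393, 727, 101]; [727, 101, 13]; [101, 13, 4]]·[a, b, c]ᵀ = [14001, 1875, 267]ᵀ.
Solving the 3×3 system (Gaussian elimination) gives a = 276/89, b = -1737/445, c = 504/445.

b = -3.903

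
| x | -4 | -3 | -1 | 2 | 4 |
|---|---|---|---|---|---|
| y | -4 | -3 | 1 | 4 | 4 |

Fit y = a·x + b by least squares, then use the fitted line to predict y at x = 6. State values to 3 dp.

Setting ∂/∂a … = 0 gives: 46·a + (-2)·b = 48;  (-2)·a + 5·b = 2.
(Σx·x = 46, Σx = -2, Σ1 = 5, Σx·y = 48, Σy = 2.)
Eliminating b: 5·(row 1) − (-2)·(row 2) gives 226·a = 5·48 − (-2)·2 = 244, so a = 122/113.
Then b = (2 − (-2)·(122/113))/5 = 94/113.
At x = 6: ŷ = (122/113)·(6) + (94/113)·(1) = 826/113.

ŷ = 7.310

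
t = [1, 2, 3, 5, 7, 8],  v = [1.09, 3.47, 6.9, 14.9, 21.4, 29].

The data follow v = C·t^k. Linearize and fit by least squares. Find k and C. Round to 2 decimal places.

With ln vᵢ as the transformed response and ln tᵢ as the regressor:
XᵀX = [[12.3883, 7.4265]; [7.4265, 6]], rhs = [20.2952, 12.3939]ᵀ  (here Σln t = 7.4265, Σ(ln t)² = 12.3883, Σln v = 12.3939, Σln t·ln v = 20.2952).
Slope k = (n·Σln t·ln v − Σln t·Σln v)/(n·Σ(ln t)² − (Σln t)²) = (6·20.2952 − 7.4265·12.3939)/19.1764 = 1.55021; ln C = (Σln v − k·Σln t)/n = 0.14686, so C = exp(0.14686) = 1.15820.

k = 1.55, C = 1.16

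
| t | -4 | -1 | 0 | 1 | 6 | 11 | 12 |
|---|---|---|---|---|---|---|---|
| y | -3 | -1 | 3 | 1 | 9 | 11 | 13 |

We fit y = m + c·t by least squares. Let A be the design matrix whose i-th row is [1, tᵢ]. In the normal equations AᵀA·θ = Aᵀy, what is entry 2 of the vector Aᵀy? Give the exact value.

345

Entry 2 ↔ basis t, so (Aᵀy)_{2} = Σᵢ (t)·yᵢ = (-4)·(-3) + (-1)·(-1) + (0)·(3) + (1)·(1) + (6)·(9) + (11)·(11) + (12)·(13) = 345.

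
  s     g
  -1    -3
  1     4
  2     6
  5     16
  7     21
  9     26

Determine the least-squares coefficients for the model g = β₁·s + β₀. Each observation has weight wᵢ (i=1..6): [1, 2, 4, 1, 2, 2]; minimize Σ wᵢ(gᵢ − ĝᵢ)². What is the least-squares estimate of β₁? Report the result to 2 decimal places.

Compute the Gram sums: Σwᵢ·s·s = 304, Σwᵢ·s = 46, Σwᵢ·1 = 12.
Moment sums: Σwᵢ·s·g = 901, Σwᵢ·g = 139.
XᵀWX·[β₁, β₀]ᵀ = XᵀWg becomes [[304, 46]; [46, 12]]·[β₁, β₀]ᵀ = [901, 139]ᵀ.
Δ = 304·12 − 46² = 1532.
β₁ = (901·12 − 46·139)/1532 = 2209/766; β₀ = (304·139 − 46·901)/1532 = 405/766.

β₁ = 2.88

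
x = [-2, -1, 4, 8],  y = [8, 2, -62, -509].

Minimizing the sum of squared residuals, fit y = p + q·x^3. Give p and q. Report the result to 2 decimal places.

p = 0.88, q = -1.00

Compute the Gram sums: Σ1 = 4, Σx^3 = 567, Σx^3·x^3 = 266305.
And Σy = -561, Σx^3·y = -264642.
So AᵀA·[p, q]ᵀ = Aᵀy: [[4, 567]; [567, 266305]]·[p, q]ᵀ = [-561, -264642]ᵀ.
Eliminating q: 266305·(row 1) − 567·(row 2) gives 743731·p = 266305·(-561) − 567·(-264642) = 654909, so p = 654909/743731.
Then q = ((-264642) − 567·(654909/743731))/266305 = -740481/743731.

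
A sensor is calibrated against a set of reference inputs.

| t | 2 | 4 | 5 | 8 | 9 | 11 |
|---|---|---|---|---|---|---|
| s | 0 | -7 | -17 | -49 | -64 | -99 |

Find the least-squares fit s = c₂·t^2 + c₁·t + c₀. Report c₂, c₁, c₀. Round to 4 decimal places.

XᵀX·[c₂, c₁, c₀]ᵀ = Xᵀs reads: 26195·c₂ + 2769·c₁ + 311·c₀ = -20836;  2769·c₂ + 311·c₁ + 39·c₀ = -2170;  311·c₂ + 39·c₁ + 6·c₀ = -236.
(Σt^2·t^2 = 26195, Σt^2·t = 2769, Σt^2 = 311, Σt·t = 311, Σt = 39, Σ1 = 6, Σt^2·s = -20836, Σt·s = -2170, Σs = -236.)
Inverting the 3×3 Gram matrix, [c₂, c₁, c₀]ᵀ = [-503/536, 70193/61640, 58769/30820]ᵀ.

c₂ = -0.9384, c₁ = 1.1388, c₀ = 1.9068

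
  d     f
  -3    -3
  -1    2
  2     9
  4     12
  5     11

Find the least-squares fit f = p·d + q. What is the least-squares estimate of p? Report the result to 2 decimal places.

Sums needed: Σd·d = 55, Σd = 7, Σ1 = 5.
Moment sums: Σd·f = 128, Σf = 31.
Normal equations: [[55, 7]; [7, 5]]·[p, q]ᵀ = [128, 31]ᵀ.
Eliminating q: 5·(row 1) − 7·(row 2) gives 226·p = 5·128 − 7·31 = 423, so p = 423/226.
Then q = (31 − 7·(423/226))/5 = 809/226.

p = 1.87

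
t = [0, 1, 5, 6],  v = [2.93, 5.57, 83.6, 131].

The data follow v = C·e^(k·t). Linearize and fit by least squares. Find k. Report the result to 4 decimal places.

Let Y = ln v. Fitting Y = k·t + ln C by least squares:
Over the data: Σt = 12.0000, Σ(t)² = 62.0000, Σln v = 12.0936, Σt·ln v = 53.0988.
Normal system: [[62.0000, 12.0000]; [12.0000, 4]]·[k, ln C]ᵀ = [53.0988, 12.0936]ᵀ.
Δ = 62.0000·4 − (12.0000)² = 104.0000; k = (53.0988·4 − 12.0000·12.0936)/104.0000 = 0.64684, ln C = (62.0000·12.0936 − 12.0000·53.0988)/104.0000 = 1.08288.

k = 0.6468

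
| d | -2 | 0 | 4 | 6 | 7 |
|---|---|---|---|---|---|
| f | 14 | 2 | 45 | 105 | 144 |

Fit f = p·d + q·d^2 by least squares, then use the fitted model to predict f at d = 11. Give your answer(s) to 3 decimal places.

f̂ = 361.424

Normal-equation sums: Σd·d = 105, Σd·d^2 = 615, Σd^2·d^2 = 3969.
Moment sums: Σd·f = 1790, Σd^2·f = 11612.
Normal equations: [[105, 615]; [615, 3969]]·[p, q]ᵀ = [1790, 11612]ᵀ.
det = 105·3969 − 615² = 38520.
p = (1790·3969 − 615·11612)/38520 = -1229/1284; q = (105·11612 − 615·1790)/38520 = 3947/1284.
At d = 11: f̂ = (-1229/1284)·(11) + (3947/1284)·(121) = 116017/321.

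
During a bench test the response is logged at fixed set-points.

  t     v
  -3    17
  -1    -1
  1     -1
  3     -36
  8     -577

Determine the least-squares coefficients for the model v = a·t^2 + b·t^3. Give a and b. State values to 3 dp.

Forming MᵀM = [[4260, 32768]; [32768, 263604]] and Mᵀv = [-37101, -296855]ᵀ gives MᵀM·[a, b]ᵀ = Mᵀv.
Eliminating b: 263604·(row 1) − 32768·(row 2) gives 49211216·a = 263604·(-37101) − 32768·(-296855) = -52627364, so a = -13156841/12302804.
Then b = ((-296855) − 32768·(-13156841/12302804))/263604 = -12219183/12302804.

a = -1.069, b = -0.993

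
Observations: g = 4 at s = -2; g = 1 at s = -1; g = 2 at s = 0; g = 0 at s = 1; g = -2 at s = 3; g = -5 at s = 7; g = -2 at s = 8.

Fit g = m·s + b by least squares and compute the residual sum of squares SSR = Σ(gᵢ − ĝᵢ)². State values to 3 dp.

The normal system MᵀM·[m, b]ᵀ = Mᵀg is [[128, 16]; [16, 7]]·[m, b]ᵀ = [-66, -2]ᵀ.
Δ = 128·7 − 16² = 640.
m = ((-66)·7 − 16·(-2))/640 = -43/64; b = (128·(-2) − 16·(-66))/640 = 5/4.
Residuals: 45/32, -59/64, 3/4, -37/64, -79/64, -99/64, 17/8; SSR = 389/32.

SSR = 12.156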